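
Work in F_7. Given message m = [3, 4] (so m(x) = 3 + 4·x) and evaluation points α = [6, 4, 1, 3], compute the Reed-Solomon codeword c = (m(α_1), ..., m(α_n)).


c = [6, 5, 0, 1]

Message polynomial: m(x) = 3 + 4·x (mod 7).
For each evaluation point α_i, compute m(α_i) mod 7:
  α_1 = 6: Horner steps 4 → 6, so m(6) = 6.
  α_2 = 4: Horner steps 4 → 5, so m(4) = 5.
  α_3 = 1: Horner steps 4 → 0, so m(1) = 0.
  α_4 = 3: Horner steps 4 → 1, so m(3) = 1.
Codeword c = [6, 5, 0, 1] ∈ F_7^4.


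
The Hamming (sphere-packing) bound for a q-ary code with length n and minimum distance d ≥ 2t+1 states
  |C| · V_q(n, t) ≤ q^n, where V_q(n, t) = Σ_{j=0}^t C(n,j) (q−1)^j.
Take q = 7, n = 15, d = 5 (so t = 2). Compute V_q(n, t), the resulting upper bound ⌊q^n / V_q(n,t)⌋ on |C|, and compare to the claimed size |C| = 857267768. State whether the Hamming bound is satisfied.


V_q(n, t) = 3871, q^n = 4747561509943, Hamming bound = 1226443169, |C| = 857267768 ≤ bound (satisfied).

Step 1: Compute V_q(n, t) = Σ_{j=0}^2 C(n, j) (q−1)^j.
  j = 0: C(15,0)·(6)^0 = 1·1 = 1.
  j = 1: C(15,1)·(6)^1 = 15·6 = 90.
  j = 2: C(15,2)·(6)^2 = 105·36 = 3780.
  V_q(n, t) = 1 + 90 + 3780 = 3871.
Step 2: q^n = 7^15 = 4747561509943.
Step 3: Hamming bound ⌊q^n / V_q(n,t)⌋ = ⌊4747561509943/3871⌋ = 1226443169.
Step 4: Compare |C| = 857267768 to 1226443169: satisfied.
The claimed |C| lies below the Hamming bound.


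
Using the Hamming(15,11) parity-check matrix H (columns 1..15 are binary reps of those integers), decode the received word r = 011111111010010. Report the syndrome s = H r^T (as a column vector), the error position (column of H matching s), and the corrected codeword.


s = (0, 1, 0, 1)^T, error position = 5, corrected codeword c = 011101111010010

Compute s = H r^T mod 2 one row at a time:
  s_1 = 1 + 1 + 0 + 1 + 0 + 0 + 1 + 0 = 4 ≡ 0 (mod 2).
  s_2 = 1 + 1 + 1 + 1 + 0 + 0 + 1 + 0 = 5 ≡ 1 (mod 2).
  s_3 = 1 + 1 + 1 + 1 + 0 + 1 + 1 + 0 = 6 ≡ 0 (mod 2).
  s_4 = 0 + 1 + 1 + 1 + 1 + 1 + 0 + 0 = 5 ≡ 1 (mod 2).
s = (0, 1, 0, 1)^T — this equals column 5 of H (binary 0101), so error is at position 5.
Correct: flip bit 5 of r = 011111111010010 to get c = 011101111010010.


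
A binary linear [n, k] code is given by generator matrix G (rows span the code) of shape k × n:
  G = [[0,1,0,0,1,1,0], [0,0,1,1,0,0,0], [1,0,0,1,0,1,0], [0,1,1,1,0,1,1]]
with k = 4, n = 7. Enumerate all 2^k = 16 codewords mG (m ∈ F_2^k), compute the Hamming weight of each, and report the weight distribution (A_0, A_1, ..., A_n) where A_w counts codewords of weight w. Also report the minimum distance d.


Weight distribution: A_0 = 1, A_2 = 2, A_3 = 4, A_4 = 5, A_5 = 4. Minimum distance d = 2.

Enumerate all 2^4 = 16 messages m ∈ F_2^4.
For each, compute codeword c = mG in F_2^7, then tally its weight.
  m = 0000 → c = 0000000, weight = 0.
  m = 1000 → c = 0100110, weight = 3.
  m = 0100 → c = 0011000, weight = 2.
  m = 1100 → c = 0111110, weight = 5.
  m = 0010 → c = 1001010, weight = 3.
  m = 1010 → c = 1101100, weight = 4.
  m = 0110 → c = 1010010, weight = 3.
  m = 1110 → c = 1110100, weight = 4.
  m = 0001 → c = 0111011, weight = 5.
  m = 1001 → c = 0011101, weight = 4.
  m = 0101 → c = 0100011, weight = 3.
  m = 1101 → c = 0000101, weight = 2.
  m = 0011 → c = 1110001, weight = 4.
  m = 1011 → c = 1010111, weight = 5.
  m = 0111 → c = 1101001, weight = 4.
  m = 1111 → c = 1001111, weight = 5.
Tally weights:
  weight 0: 1 codewords.
  weight 2: 2 codewords.
  weight 3: 4 codewords.
  weight 4: 5 codewords.
  weight 5: 4 codewords.
Minimum distance d = smallest w > 0 with A_w > 0 = 2.
Sanity: Σ A_w = 16 = 2^4 = 16 ✓.


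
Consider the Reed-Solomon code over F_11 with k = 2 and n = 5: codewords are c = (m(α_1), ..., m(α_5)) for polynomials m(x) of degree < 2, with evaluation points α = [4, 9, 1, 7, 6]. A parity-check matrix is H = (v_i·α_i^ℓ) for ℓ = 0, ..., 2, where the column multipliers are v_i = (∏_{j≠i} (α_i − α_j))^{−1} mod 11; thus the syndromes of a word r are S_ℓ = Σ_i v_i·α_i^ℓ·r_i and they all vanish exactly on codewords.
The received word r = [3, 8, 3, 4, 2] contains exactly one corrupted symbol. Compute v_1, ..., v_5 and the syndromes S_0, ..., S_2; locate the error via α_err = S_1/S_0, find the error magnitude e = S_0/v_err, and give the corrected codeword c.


S = (3, 1, 4), error at position 1, error magnitude e = 5, c = [9, 8, 3, 4, 2].

Step 1: column multipliers v_i = (∏_{j≠i}(α_i − α_j))^{−1} mod 11.
  i = 1 (α = 4): (4−9)(4−1)(4−7)(4−6) = (−5)·3·(−3)·(−2) = −90 ≡ 9, so v_1 = 9^{−1} = 5 (mod 11).
  i = 2 (α = 9): (9−4)(9−1)(9−7)(9−6) = 5·8·2·3 = 240 ≡ 9, so v_2 = 9^{−1} = 5 (mod 11).
  i = 3 (α = 1): (1−4)(1−9)(1−7)(1−6) = (−3)·(−8)·(−6)·(−5) = 720 ≡ 5, so v_3 = 5^{−1} = 9 (mod 11).
  i = 4 (α = 7): (7−4)(7−9)(7−1)(7−6) = 3·(−2)·6·1 = −36 ≡ 8, so v_4 = 8^{−1} = 7 (mod 11).
  i = 5 (α = 6): (6−4)(6−9)(6−1)(6−7) = 2·(−3)·5·(−1) = 30 ≡ 8, so v_5 = 8^{−1} = 7 (mod 11).
  v = [5, 5, 9, 7, 7].
Step 2: syndromes of r = [3, 8, 3, 4, 2] (all sums mod 11).
  S_0 = Σ v_i r_i = 5·3 + 5·8 + 9·3 + 7·4 + 7·2 = 124 ≡ 3.
  S_1 = Σ v_i α_i r_i = 5·4·3 + 5·9·8 + 9·1·3 + 7·7·4 + 7·6·2 = 727 ≡ 1.
  α_i^2 mod 11 = [5, 4, 1, 5, 3].
  S_2 = Σ v_i α_i^2 r_i = 5·5·3 + 5·4·8 + 9·1·3 + 7·5·4 + 7·3·2 = 444 ≡ 4.
  S = (3, 1, 4) ≠ 0, so r is not a codeword (an error is present).
Step 3: locate the error. For a single error e at position i, S_ℓ = v_i·e·α_i^ℓ, so α_err = S_1/S_0.
  S_0^{−1} = 3^{−1} = 4 (mod 11), so α_err = 1·4 = 4 ≡ 4 = α_1. Error position i = 1.
  Consistency check: S_2/S_1 = 4·1 = 4 ≡ 4 = α_err ✓ (single-error assumption holds).
Step 4: error magnitude e = S_0/v_1 = S_0·∏_{j≠1}(α_1 − α_j) = 3·9 = 27 ≡ 5 (mod 11).
Step 5: correct position 1: c_1 = r_1 − e = 3 − 5 ≡ 9 (mod 11). Hence c = [9, 8, 3, 4, 2].
  Check: interpolating c through the α_i gives m(x) = 1 + 2·x (degree < 2) with m(α_i) = c_i for every i, so c is indeed a codeword.


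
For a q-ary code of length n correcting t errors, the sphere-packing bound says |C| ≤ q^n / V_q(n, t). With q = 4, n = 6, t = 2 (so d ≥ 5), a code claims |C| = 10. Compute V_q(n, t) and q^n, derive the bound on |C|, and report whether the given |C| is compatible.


V_q(n, t) = 154, q^n = 4096, Hamming bound = 26, |C| = 10 ≤ bound (satisfied).

Step 1: Compute V_q(n, t) = Σ_{j=0}^2 C(n, j) (q−1)^j.
  j = 0: C(6,0)·(3)^0 = 1·1 = 1.
  j = 1: C(6,1)·(3)^1 = 6·3 = 18.
  j = 2: C(6,2)·(3)^2 = 15·9 = 135.
  V_q(n, t) = 1 + 18 + 135 = 154.
Step 2: q^n = 4^6 = 4096.
Step 3: Hamming bound ⌊q^n / V_q(n,t)⌋ = ⌊4096/154⌋ = 26.
Step 4: Compare |C| = 10 to 26: satisfied.
The claimed |C| lies below the Hamming bound.


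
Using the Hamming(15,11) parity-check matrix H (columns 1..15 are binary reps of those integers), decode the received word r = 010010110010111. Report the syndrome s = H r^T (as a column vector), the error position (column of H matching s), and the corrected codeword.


s = (1, 1, 1, 1)^T, error position = 15, corrected codeword c = 010010110010110

Compute s = H r^T mod 2 one row at a time:
  s_1 = 1 + 0 + 0 + 1 + 0 + 1 + 1 + 1 = 5 ≡ 1 (mod 2).
  s_2 = 0 + 1 + 0 + 1 + 0 + 1 + 1 + 1 = 5 ≡ 1 (mod 2).
  s_3 = 1 + 0 + 0 + 1 + 0 + 1 + 1 + 1 = 5 ≡ 1 (mod 2).
  s_4 = 0 + 0 + 1 + 1 + 0 + 1 + 1 + 1 = 5 ≡ 1 (mod 2).
s = (1, 1, 1, 1)^T — this equals column 15 of H (binary 1111), so error is at position 15.
Correct: flip bit 15 of r = 010010110010111 to get c = 010010110010110.


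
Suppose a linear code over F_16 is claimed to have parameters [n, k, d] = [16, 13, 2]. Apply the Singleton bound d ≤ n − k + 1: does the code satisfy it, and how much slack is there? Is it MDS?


Singleton RHS = n − k + 1 = 4, slack = 2, bound satisfied, not MDS.

Singleton bound: d ≤ n − k + 1.
Here n = 16, k = 13, so n − k + 1 = 4.
Given d = 2, check d ≤ 4: YES.
Slack = (n − k + 1) − d = 2.
The code is NOT MDS (slack = 2 > 0).
Description: the claimed parameters are [16, 13, 2]_16; such a code would be non-MDS.


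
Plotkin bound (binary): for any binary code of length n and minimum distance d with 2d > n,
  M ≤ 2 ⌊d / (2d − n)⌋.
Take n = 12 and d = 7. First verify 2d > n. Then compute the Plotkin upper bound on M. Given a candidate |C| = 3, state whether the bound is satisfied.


Plotkin bound M ≤ 6; given |C| = 3 ≤ bound (satisfied).

Check applicability: 2d = 14, n = 12.
2d − n = 2 > 0, so Plotkin applies.
Compute d/(2d−n) = 7/2 ≈ 3.5000.
⌊d/(2d−n)⌋ = 3.
Plotkin bound: M ≤ 2·3 = 6.
Given |C| = 3, check: satisfied.
This |C| is below the Plotkin bound.


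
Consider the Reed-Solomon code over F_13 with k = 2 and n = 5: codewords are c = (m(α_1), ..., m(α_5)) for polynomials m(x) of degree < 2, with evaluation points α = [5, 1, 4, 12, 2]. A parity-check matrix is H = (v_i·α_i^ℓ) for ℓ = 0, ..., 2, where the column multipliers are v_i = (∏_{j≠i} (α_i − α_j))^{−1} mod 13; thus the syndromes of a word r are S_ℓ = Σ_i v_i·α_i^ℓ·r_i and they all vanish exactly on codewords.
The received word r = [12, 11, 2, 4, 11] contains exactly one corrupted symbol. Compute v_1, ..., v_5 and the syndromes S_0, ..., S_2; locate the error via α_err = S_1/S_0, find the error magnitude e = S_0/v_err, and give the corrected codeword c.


S = (11, 9, 5), error at position 5, error magnitude e = 3, c = [12, 11, 2, 4, 8].

Step 1: column multipliers v_i = (∏_{j≠i}(α_i − α_j))^{−1} mod 13.
  i = 1 (α = 5): (5−1)(5−4)(5−12)(5−2) = 4·1·(−7)·3 = −84 ≡ 7, so v_1 = 7^{−1} = 2 (mod 13).
  i = 2 (α = 1): (1−5)(1−4)(1−12)(1−2) = (−4)·(−3)·(−11)·(−1) = 132 ≡ 2, so v_2 = 2^{−1} = 7 (mod 13).
  i = 3 (α = 4): (4−5)(4−1)(4−12)(4−2) = (−1)·3·(−8)·2 = 48 ≡ 9, so v_3 = 9^{−1} = 3 (mod 13).
  i = 4 (α = 12): (12−5)(12−1)(12−4)(12−2) = 7·11·8·10 = 6160 ≡ 11, so v_4 = 11^{−1} = 6 (mod 13).
  i = 5 (α = 2): (2−5)(2−1)(2−4)(2−12) = (−3)·1·(−2)·(−10) = −60 ≡ 5, so v_5 = 5^{−1} = 8 (mod 13).
  v = [2, 7, 3, 6, 8].
Step 2: syndromes of r = [12, 11, 2, 4, 11] (all sums mod 13).
  S_0 = Σ v_i r_i = 2·12 + 7·11 + 3·2 + 6·4 + 8·11 = 219 ≡ 11.
  S_1 = Σ v_i α_i r_i = 2·5·12 + 7·1·11 + 3·4·2 + 6·12·4 + 8·2·11 = 685 ≡ 9.
  α_i^2 mod 13 = [12, 1, 3, 1, 4].
  S_2 = Σ v_i α_i^2 r_i = 2·12·12 + 7·1·11 + 3·3·2 + 6·1·4 + 8·4·11 = 759 ≡ 5.
  S = (11, 9, 5) ≠ 0, so r is not a codeword (an error is present).
Step 3: locate the error. For a single error e at position i, S_ℓ = v_i·e·α_i^ℓ, so α_err = S_1/S_0.
  S_0^{−1} = 11^{−1} = 6 (mod 13), so α_err = 9·6 = 54 ≡ 2 = α_5. Error position i = 5.
  Consistency check: S_2/S_1 = 5·3 = 15 ≡ 2 = α_err ✓ (single-error assumption holds).
Step 4: error magnitude e = S_0/v_5 = S_0·∏_{j≠5}(α_5 − α_j) = 11·5 = 55 ≡ 3 (mod 13).
Step 5: correct position 5: c_5 = r_5 − e = 11 − 3 ≡ 8 (mod 13). Hence c = [12, 11, 2, 4, 8].
  Check: interpolating c through the α_i gives m(x) = 1 + 10·x (degree < 2) with m(α_i) = c_i for every i, so c is indeed a codeword.


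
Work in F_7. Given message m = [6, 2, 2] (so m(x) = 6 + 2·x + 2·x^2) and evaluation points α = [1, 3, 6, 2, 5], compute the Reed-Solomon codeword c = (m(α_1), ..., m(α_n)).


c = [3, 2, 6, 4, 3]

Message polynomial: m(x) = 6 + 2·x + 2·x^2 (mod 7).
For each evaluation point α_i, compute m(α_i) mod 7:
  α_1 = 1: Horner steps 2 → 4 → 3, so m(1) = 3.
  α_2 = 3: Horner steps 2 → 1 → 2, so m(3) = 2.
  α_3 = 6: Horner steps 2 → 0 → 6, so m(6) = 6.
  α_4 = 2: Horner steps 2 → 6 → 4, so m(2) = 4.
  α_5 = 5: Horner steps 2 → 5 → 3, so m(5) = 3.
Codeword c = [3, 2, 6, 4, 3] ∈ F_7^5.


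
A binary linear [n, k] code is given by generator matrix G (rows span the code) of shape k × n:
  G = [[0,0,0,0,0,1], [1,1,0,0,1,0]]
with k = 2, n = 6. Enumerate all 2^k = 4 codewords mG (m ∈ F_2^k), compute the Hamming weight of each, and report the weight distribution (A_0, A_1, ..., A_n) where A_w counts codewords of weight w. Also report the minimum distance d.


Weight distribution: A_0 = 1, A_1 = 1, A_3 = 1, A_4 = 1. Minimum distance d = 1.

Enumerate all 2^2 = 4 messages m ∈ F_2^2.
For each, compute codeword c = mG in F_2^6, then tally its weight.
  m = 00 → c = 000000, weight = 0.
  m = 10 → c = 000001, weight = 1.
  m = 01 → c = 110010, weight = 3.
  m = 11 → c = 110011, weight = 4.
Tally weights:
  weight 0: 1 codewords.
  weight 1: 1 codewords.
  weight 3: 1 codewords.
  weight 4: 1 codewords.
Minimum distance d = smallest w > 0 with A_w > 0 = 1.
Sanity: Σ A_w = 4 = 2^2 = 4 ✓.


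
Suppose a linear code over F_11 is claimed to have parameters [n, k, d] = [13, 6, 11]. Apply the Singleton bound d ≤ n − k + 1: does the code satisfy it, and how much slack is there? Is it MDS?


Singleton RHS = n − k + 1 = 8, slack = -3, bound violated (no such code; not MDS).

Singleton bound: d ≤ n − k + 1.
Here n = 13, k = 6, so n − k + 1 = 8.
Given d = 11, check d ≤ 8: NO.
Slack = (n − k + 1) − d = -3.
The slack is negative: d = 11 exceeds n − k + 1 = 8 by 3, so the Singleton bound is violated and no linear [13, 6, 11]_11 code can exist. In particular it is not MDS (MDS requires d = n − k + 1 exactly).
Description: the claimed parameters are [13, 6, 11]_11; such a code would be impossible (violates the Singleton bound).


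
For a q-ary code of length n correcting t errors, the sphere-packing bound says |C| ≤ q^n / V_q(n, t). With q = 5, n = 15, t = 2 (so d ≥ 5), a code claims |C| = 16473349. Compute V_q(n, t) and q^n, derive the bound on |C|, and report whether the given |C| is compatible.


V_q(n, t) = 1741, q^n = 30517578125, Hamming bound = 17528764, |C| = 16473349 ≤ bound (satisfied).

Step 1: Compute V_q(n, t) = Σ_{j=0}^2 C(n, j) (q−1)^j.
  j = 0: C(15,0)·(4)^0 = 1·1 = 1.
  j = 1: C(15,1)·(4)^1 = 15·4 = 60.
  j = 2: C(15,2)·(4)^2 = 105·16 = 1680.
  V_q(n, t) = 1 + 60 + 1680 = 1741.
Step 2: q^n = 5^15 = 30517578125.
Step 3: Hamming bound ⌊q^n / V_q(n,t)⌋ = ⌊30517578125/1741⌋ = 17528764.
Step 4: Compare |C| = 16473349 to 17528764: satisfied.
The claimed |C| lies below the Hamming bound.


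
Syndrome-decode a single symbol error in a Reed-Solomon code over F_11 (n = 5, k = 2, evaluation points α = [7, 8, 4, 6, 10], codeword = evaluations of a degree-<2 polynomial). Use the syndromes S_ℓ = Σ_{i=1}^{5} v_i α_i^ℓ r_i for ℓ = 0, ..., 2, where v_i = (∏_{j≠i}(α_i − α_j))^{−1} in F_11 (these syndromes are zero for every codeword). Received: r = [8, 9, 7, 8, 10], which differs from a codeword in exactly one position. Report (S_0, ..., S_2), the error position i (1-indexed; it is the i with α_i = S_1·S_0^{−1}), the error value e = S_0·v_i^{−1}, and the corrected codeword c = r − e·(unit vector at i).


S = (3, 10, 4), error at position 1, error magnitude e = 5, c = [3, 9, 7, 8, 10].

Step 1: column multipliers v_i = (∏_{j≠i}(α_i − α_j))^{−1} mod 11.
  i = 1 (α = 7): (7−8)(7−4)(7−6)(7−10) = (−1)·3·1·(−3) = 9 ≡ 9, so v_1 = 9^{−1} = 5 (mod 11).
  i = 2 (α = 8): (8−7)(8−4)(8−6)(8−10) = 1·4·2·(−2) = −16 ≡ 6, so v_2 = 6^{−1} = 2 (mod 11).
  i = 3 (α = 4): (4−7)(4−8)(4−6)(4−10) = (−3)·(−4)·(−2)·(−6) = 144 ≡ 1, so v_3 = 1^{−1} = 1 (mod 11).
  i = 4 (α = 6): (6−7)(6−8)(6−4)(6−10) = (−1)·(−2)·2·(−4) = −16 ≡ 6, so v_4 = 6^{−1} = 2 (mod 11).
  i = 5 (α = 10): (10−7)(10−8)(10−4)(10−6) = 3·2·6·4 = 144 ≡ 1, so v_5 = 1^{−1} = 1 (mod 11).
  v = [5, 2, 1, 2, 1].
Step 2: syndromes of r = [8, 9, 7, 8, 10] (all sums mod 11).
  S_0 = Σ v_i r_i = 5·8 + 2·9 + 1·7 + 2·8 + 1·10 = 91 ≡ 3.
  S_1 = Σ v_i α_i r_i = 5·7·8 + 2·8·9 + 1·4·7 + 2·6·8 + 1·10·10 = 648 ≡ 10.
  α_i^2 mod 11 = [5, 9, 5, 3, 1].
  S_2 = Σ v_i α_i^2 r_i = 5·5·8 + 2·9·9 + 1·5·7 + 2·3·8 + 1·1·10 = 455 ≡ 4.
  S = (3, 10, 4) ≠ 0, so r is not a codeword (an error is present).
Step 3: locate the error. For a single error e at position i, S_ℓ = v_i·e·α_i^ℓ, so α_err = S_1/S_0.
  S_0^{−1} = 3^{−1} = 4 (mod 11), so α_err = 10·4 = 40 ≡ 7 = α_1. Error position i = 1.
  Consistency check: S_2/S_1 = 4·10 = 40 ≡ 7 = α_err ✓ (single-error assumption holds).
Step 4: error magnitude e = S_0/v_1 = S_0·∏_{j≠1}(α_1 − α_j) = 3·9 = 27 ≡ 5 (mod 11).
Step 5: correct position 1: c_1 = r_1 − e = 8 − 5 ≡ 3 (mod 11). Hence c = [3, 9, 7, 8, 10].
  Check: interpolating c through the α_i gives m(x) = 5 + 6·x (degree < 2) with m(α_i) = c_i for every i, so c is indeed a codeword.


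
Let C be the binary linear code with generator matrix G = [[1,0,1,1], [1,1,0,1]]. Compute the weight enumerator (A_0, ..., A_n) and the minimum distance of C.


Weight distribution: A_0 = 1, A_2 = 1, A_3 = 2. Minimum distance d = 2.

Enumerate all 2^2 = 4 messages m ∈ F_2^2.
For each, compute codeword c = mG in F_2^4, then tally its weight.
  m = 00 → c = 0000, weight = 0.
  m = 10 → c = 1011, weight = 3.
  m = 01 → c = 1101, weight = 3.
  m = 11 → c = 0110, weight = 2.
Tally weights:
  weight 0: 1 codewords.
  weight 2: 1 codewords.
  weight 3: 2 codewords.
Minimum distance d = smallest w > 0 with A_w > 0 = 2.
Sanity: Σ A_w = 4 = 2^2 = 4 ✓.


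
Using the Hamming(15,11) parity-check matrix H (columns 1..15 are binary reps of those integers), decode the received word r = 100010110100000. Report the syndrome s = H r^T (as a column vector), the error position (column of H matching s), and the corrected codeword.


s = (0, 0, 0, 1)^T, error position = 1, corrected codeword c = 000010110100000

Compute s = H r^T mod 2 one row at a time:
  s_1 = 1 + 0 + 1 + 0 + 0 + 0 + 0 + 0 = 2 ≡ 0 (mod 2).
  s_2 = 0 + 1 + 0 + 1 + 0 + 0 + 0 + 0 = 2 ≡ 0 (mod 2).
  s_3 = 0 + 0 + 0 + 1 + 1 + 0 + 0 + 0 = 2 ≡ 0 (mod 2).
  s_4 = 1 + 0 + 1 + 1 + 0 + 0 + 0 + 0 = 3 ≡ 1 (mod 2).
s = (0, 0, 0, 1)^T — this equals column 1 of H (binary 0001), so error is at position 1.
Correct: flip bit 1 of r = 100010110100000 to get c = 000010110100000.


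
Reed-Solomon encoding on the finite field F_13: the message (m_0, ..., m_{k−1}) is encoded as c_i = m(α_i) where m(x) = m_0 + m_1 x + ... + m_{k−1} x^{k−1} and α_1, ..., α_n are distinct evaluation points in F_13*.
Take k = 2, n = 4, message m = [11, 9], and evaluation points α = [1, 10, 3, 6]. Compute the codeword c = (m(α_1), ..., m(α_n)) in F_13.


c = [7, 10, 12, 0]

Message polynomial: m(x) = 11 + 9·x (mod 13).
For each evaluation point α_i, compute m(α_i) mod 13:
  α_1 = 1: Horner steps 9 → 7, so m(1) = 7.
  α_2 = 10: Horner steps 9 → 10, so m(10) = 10.
  α_3 = 3: Horner steps 9 → 12, so m(3) = 12.
  α_4 = 6: Horner steps 9 → 0, so m(6) = 0.
Codeword c = [7, 10, 12, 0] ∈ F_13^4.


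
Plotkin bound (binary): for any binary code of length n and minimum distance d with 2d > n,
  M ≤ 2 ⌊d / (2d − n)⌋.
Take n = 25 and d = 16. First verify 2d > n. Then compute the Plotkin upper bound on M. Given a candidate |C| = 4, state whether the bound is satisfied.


Plotkin bound M ≤ 4; given |C| = 4 ≤ bound (satisfied).

Check applicability: 2d = 32, n = 25.
2d − n = 7 > 0, so Plotkin applies.
Compute d/(2d−n) = 16/7 ≈ 2.2857.
⌊d/(2d−n)⌋ = 2.
Plotkin bound: M ≤ 2·2 = 4.
Given |C| = 4, check: satisfied.
This |C| is at the Plotkin bound.


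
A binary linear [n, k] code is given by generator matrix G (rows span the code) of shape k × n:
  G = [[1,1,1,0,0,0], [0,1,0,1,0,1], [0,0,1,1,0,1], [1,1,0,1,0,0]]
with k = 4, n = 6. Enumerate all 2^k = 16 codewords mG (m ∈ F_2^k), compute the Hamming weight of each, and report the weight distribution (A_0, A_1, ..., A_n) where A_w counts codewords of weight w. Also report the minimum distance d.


Weight distribution: A_0 = 1, A_1 = 2, A_2 = 4, A_3 = 6, A_4 = 3. Minimum distance d = 1.

Enumerate all 2^4 = 16 messages m ∈ F_2^4.
For each, compute codeword c = mG in F_2^6, then tally its weight.
  m = 0000 → c = 000000, weight = 0.
  m = 1000 → c = 111000, weight = 3.
  m = 0100 → c = 010101, weight = 3.
  m = 1100 → c = 101101, weight = 4.
  m = 0010 → c = 001101, weight = 3.
  m = 1010 → c = 110101, weight = 4.
  m = 0110 → c = 011000, weight = 2.
  m = 1110 → c = 100000, weight = 1.
  m = 0001 → c = 110100, weight = 3.
  m = 1001 → c = 001100, weight = 2.
  m = 0101 → c = 100001, weight = 2.
  m = 1101 → c = 011001, weight = 3.
  m = 0011 → c = 111001, weight = 4.
  m = 1011 → c = 000001, weight = 1.
  m = 0111 → c = 101100, weight = 3.
  m = 1111 → c = 010100, weight = 2.
Tally weights:
  weight 0: 1 codewords.
  weight 1: 2 codewords.
  weight 2: 4 codewords.
  weight 3: 6 codewords.
  weight 4: 3 codewords.
Minimum distance d = smallest w > 0 with A_w > 0 = 1.
Sanity: Σ A_w = 16 = 2^4 = 16 ✓.


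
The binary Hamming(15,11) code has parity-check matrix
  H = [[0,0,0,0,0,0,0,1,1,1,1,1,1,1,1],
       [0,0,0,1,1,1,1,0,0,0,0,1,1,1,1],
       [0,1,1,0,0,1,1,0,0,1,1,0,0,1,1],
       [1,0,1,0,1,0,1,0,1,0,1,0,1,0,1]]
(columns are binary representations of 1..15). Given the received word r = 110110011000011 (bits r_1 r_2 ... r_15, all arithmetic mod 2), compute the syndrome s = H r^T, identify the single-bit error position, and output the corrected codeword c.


s = (0, 0, 1, 0)^T, error position = 2, corrected codeword c = 100110011000011

Compute s = H r^T mod 2 one row at a time:
  s_1 = 1 + 1 + 0 + 0 + 0 + 0 + 1 + 1 = 4 ≡ 0 (mod 2).
  s_2 = 1 + 1 + 0 + 0 + 0 + 0 + 1 + 1 = 4 ≡ 0 (mod 2).
  s_3 = 1 + 0 + 0 + 0 + 0 + 0 + 1 + 1 = 3 ≡ 1 (mod 2).
  s_4 = 1 + 0 + 1 + 0 + 1 + 0 + 0 + 1 = 4 ≡ 0 (mod 2).
s = (0, 0, 1, 0)^T — this equals column 2 of H (binary 0010), so error is at position 2.
Correct: flip bit 2 of r = 110110011000011 to get c = 100110011000011.


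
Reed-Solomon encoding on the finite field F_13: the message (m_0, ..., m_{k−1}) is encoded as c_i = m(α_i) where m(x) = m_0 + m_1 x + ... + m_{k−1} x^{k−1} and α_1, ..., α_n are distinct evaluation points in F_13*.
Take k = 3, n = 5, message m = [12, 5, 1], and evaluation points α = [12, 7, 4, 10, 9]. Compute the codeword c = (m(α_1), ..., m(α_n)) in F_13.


c = [8, 5, 9, 6, 8]

Message polynomial: m(x) = 12 + 5·x + 1·x^2 (mod 13).
For each evaluation point α_i, compute m(α_i) mod 13:
  α_1 = 12: Horner steps 1 → 4 → 8, so m(12) = 8.
  α_2 = 7: Horner steps 1 → 12 → 5, so m(7) = 5.
  α_3 = 4: Horner steps 1 → 9 → 9, so m(4) = 9.
  α_4 = 10: Horner steps 1 → 2 → 6, so m(10) = 6.
  α_5 = 9: Horner steps 1 → 1 → 8, so m(9) = 8.
Codeword c = [8, 5, 9, 6, 8] ∈ F_13^5.


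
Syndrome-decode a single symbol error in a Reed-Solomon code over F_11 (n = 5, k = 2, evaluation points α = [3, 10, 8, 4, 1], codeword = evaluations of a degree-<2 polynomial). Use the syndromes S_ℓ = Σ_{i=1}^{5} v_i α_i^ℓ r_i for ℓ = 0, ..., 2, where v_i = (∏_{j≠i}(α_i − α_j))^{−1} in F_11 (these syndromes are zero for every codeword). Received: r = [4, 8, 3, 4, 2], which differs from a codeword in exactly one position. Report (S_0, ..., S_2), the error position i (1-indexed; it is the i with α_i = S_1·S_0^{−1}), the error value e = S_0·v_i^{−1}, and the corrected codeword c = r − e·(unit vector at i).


S = (9, 5, 4), error at position 1, error magnitude e = 8, c = [7, 8, 3, 4, 2].

Step 1: column multipliers v_i = (∏_{j≠i}(α_i − α_j))^{−1} mod 11.
  i = 1 (α = 3): (3−10)(3−8)(3−4)(3−1) = (−7)·(−5)·(−1)·2 = −70 ≡ 7, so v_1 = 7^{−1} = 8 (mod 11).
  i = 2 (α = 10): (10−3)(10−8)(10−4)(10−1) = 7·2·6·9 = 756 ≡ 8, so v_2 = 8^{−1} = 7 (mod 11).
  i = 3 (α = 8): (8−3)(8−10)(8−4)(8−1) = 5·(−2)·4·7 = −280 ≡ 6, so v_3 = 6^{−1} = 2 (mod 11).
  i = 4 (α = 4): (4−3)(4−10)(4−8)(4−1) = 1·(−6)·(−4)·3 = 72 ≡ 6, so v_4 = 6^{−1} = 2 (mod 11).
  i = 5 (α = 1): (1−3)(1−10)(1−8)(1−4) = (−2)·(−9)·(−7)·(−3) = 378 ≡ 4, so v_5 = 4^{−1} = 3 (mod 11).
  v = [8, 7, 2, 2, 3].
Step 2: syndromes of r = [4, 8, 3, 4, 2] (all sums mod 11).
  S_0 = Σ v_i r_i = 8·4 + 7·8 + 2·3 + 2·4 + 3·2 = 108 ≡ 9.
  S_1 = Σ v_i α_i r_i = 8·3·4 + 7·10·8 + 2·8·3 + 2·4·4 + 3·1·2 = 742 ≡ 5.
  α_i^2 mod 11 = [9, 1, 9, 5, 1].
  S_2 = Σ v_i α_i^2 r_i = 8·9·4 + 7·1·8 + 2·9·3 + 2·5·4 + 3·1·2 = 444 ≡ 4.
  S = (9, 5, 4) ≠ 0, so r is not a codeword (an error is present).
Step 3: locate the error. For a single error e at position i, S_ℓ = v_i·e·α_i^ℓ, so α_err = S_1/S_0.
  S_0^{−1} = 9^{−1} = 5 (mod 11), so α_err = 5·5 = 25 ≡ 3 = α_1. Error position i = 1.
  Consistency check: S_2/S_1 = 4·9 = 36 ≡ 3 = α_err ✓ (single-error assumption holds).
Step 4: error magnitude e = S_0/v_1 = S_0·∏_{j≠1}(α_1 − α_j) = 9·7 = 63 ≡ 8 (mod 11).
Step 5: correct position 1: c_1 = r_1 − e = 4 − 8 ≡ 7 (mod 11). Hence c = [7, 8, 3, 4, 2].
  Check: interpolating c through the α_i gives m(x) = 5 + 8·x (degree < 2) with m(α_i) = c_i for every i, so c is indeed a codeword.


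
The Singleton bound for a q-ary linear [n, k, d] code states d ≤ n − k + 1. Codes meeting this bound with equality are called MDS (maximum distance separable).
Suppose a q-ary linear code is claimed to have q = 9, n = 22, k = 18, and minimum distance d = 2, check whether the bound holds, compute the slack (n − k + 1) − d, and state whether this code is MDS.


Singleton RHS = n − k + 1 = 5, slack = 3, bound satisfied, not MDS.

Singleton bound: d ≤ n − k + 1.
Here n = 22, k = 18, so n − k + 1 = 5.
Given d = 2, check d ≤ 5: YES.
Slack = (n − k + 1) − d = 3.
The code is NOT MDS (slack = 3 > 0).
Description: the claimed parameters are [22, 18, 2]_9; such a code would be non-MDS.


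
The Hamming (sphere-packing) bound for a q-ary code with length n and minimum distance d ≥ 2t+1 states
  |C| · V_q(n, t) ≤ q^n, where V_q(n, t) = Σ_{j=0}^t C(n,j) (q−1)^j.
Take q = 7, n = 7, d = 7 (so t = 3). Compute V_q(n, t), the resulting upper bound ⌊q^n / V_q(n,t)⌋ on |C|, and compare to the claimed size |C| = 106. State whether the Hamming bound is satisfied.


V_q(n, t) = 8359, q^n = 823543, Hamming bound = 98, |C| = 106 > bound (violated).

Step 1: Compute V_q(n, t) = Σ_{j=0}^3 C(n, j) (q−1)^j.
  j = 0: C(7,0)·(6)^0 = 1·1 = 1.
  j = 1: C(7,1)·(6)^1 = 7·6 = 42.
  j = 2: C(7,2)·(6)^2 = 21·36 = 756.
  j = 3: C(7,3)·(6)^3 = 35·216 = 7560.
  V_q(n, t) = 1 + 42 + 756 + 7560 = 8359.
Step 2: q^n = 7^7 = 823543.
Step 3: Hamming bound ⌊q^n / V_q(n,t)⌋ = ⌊823543/8359⌋ = 98.
Step 4: Compare |C| = 106 to 98: violated.
The claimed |C| lies above the Hamming bound, so no 7-ary code of length 7 with d ≥ 7 can have 106 codewords.


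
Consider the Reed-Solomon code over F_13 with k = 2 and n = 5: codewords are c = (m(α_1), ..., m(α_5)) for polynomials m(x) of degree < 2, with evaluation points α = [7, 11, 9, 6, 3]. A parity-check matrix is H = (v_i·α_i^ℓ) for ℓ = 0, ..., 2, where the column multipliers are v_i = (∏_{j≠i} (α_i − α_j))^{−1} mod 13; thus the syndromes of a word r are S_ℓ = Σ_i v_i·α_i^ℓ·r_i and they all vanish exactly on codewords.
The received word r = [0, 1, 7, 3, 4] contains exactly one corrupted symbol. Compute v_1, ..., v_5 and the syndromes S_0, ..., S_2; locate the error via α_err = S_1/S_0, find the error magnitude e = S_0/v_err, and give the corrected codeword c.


S = (11, 7, 8), error at position 5, error magnitude e = 5, c = [0, 1, 7, 3, 12].

Step 1: column multipliers v_i = (∏_{j≠i}(α_i − α_j))^{−1} mod 13.
  i = 1 (α = 7): (7−11)(7−9)(7−6)(7−3) = (−4)·(−2)·1·4 = 32 ≡ 6, so v_1 = 6^{−1} = 11 (mod 13).
  i = 2 (α = 11): (11−7)(11−9)(11−6)(11−3) = 4·2·5·8 = 320 ≡ 8, so v_2 = 8^{−1} = 5 (mod 13).
  i = 3 (α = 9): (9−7)(9−11)(9−6)(9−3) = 2·(−2)·3·6 = −72 ≡ 6, so v_3 = 6^{−1} = 11 (mod 13).
  i = 4 (α = 6): (6−7)(6−11)(6−9)(6−3) = (−1)·(−5)·(−3)·3 = −45 ≡ 7, so v_4 = 7^{−1} = 2 (mod 13).
  i = 5 (α = 3): (3−7)(3−11)(3−9)(3−6) = (−4)·(−8)·(−6)·(−3) = 576 ≡ 4, so v_5 = 4^{−1} = 10 (mod 13).
  v = [11, 5, 11, 2, 10].
Step 2: syndromes of r = [0, 1, 7, 3, 4] (all sums mod 13).
  S_0 = Σ v_i r_i = 11·0 + 5·1 + 11·7 + 2·3 + 10·4 = 128 ≡ 11.
  S_1 = Σ v_i α_i r_i = 11·7·0 + 5·11·1 + 11·9·7 + 2·6·3 + 10·3·4 = 904 ≡ 7.
  α_i^2 mod 13 = [10, 4, 3, 10, 9].
  S_2 = Σ v_i α_i^2 r_i = 11·10·0 + 5·4·1 + 11·3·7 + 2·10·3 + 10·9·4 = 671 ≡ 8.
  S = (11, 7, 8) ≠ 0, so r is not a codeword (an error is present).
Step 3: locate the error. For a single error e at position i, S_ℓ = v_i·e·α_i^ℓ, so α_err = S_1/S_0.
  S_0^{−1} = 11^{−1} = 6 (mod 13), so α_err = 7·6 = 42 ≡ 3 = α_5. Error position i = 5.
  Consistency check: S_2/S_1 = 8·2 = 16 ≡ 3 = α_err ✓ (single-error assumption holds).
Step 4: error magnitude e = S_0/v_5 = S_0·∏_{j≠5}(α_5 − α_j) = 11·4 = 44 ≡ 5 (mod 13).
Step 5: correct position 5: c_5 = r_5 − e = 4 − 5 ≡ 12 (mod 13). Hence c = [0, 1, 7, 3, 12].
  Check: interpolating c through the α_i gives m(x) = 8 + 10·x (degree < 2) with m(α_i) = c_i for every i, so c is indeed a codeword.


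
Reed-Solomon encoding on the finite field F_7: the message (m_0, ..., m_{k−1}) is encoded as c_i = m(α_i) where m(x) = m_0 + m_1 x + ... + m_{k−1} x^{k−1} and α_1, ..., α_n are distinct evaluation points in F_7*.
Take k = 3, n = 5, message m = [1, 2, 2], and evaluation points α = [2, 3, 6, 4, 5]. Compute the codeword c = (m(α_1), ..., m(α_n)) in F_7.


c = [6, 4, 1, 6, 5]

Message polynomial: m(x) = 1 + 2·x + 2·x^2 (mod 7).
For each evaluation point α_i, compute m(α_i) mod 7:
  α_1 = 2: Horner steps 2 → 6 → 6, so m(2) = 6.
  α_2 = 3: Horner steps 2 → 1 → 4, so m(3) = 4.
  α_3 = 6: Horner steps 2 → 0 → 1, so m(6) = 1.
  α_4 = 4: Horner steps 2 → 3 → 6, so m(4) = 6.
  α_5 = 5: Horner steps 2 → 5 → 5, so m(5) = 5.
Codeword c = [6, 4, 1, 6, 5] ∈ F_7^5.


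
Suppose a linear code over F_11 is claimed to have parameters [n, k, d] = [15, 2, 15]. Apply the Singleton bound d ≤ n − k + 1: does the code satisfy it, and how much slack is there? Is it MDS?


Singleton RHS = n − k + 1 = 14, slack = -1, bound violated (no such code; not MDS).

Singleton bound: d ≤ n − k + 1.
Here n = 15, k = 2, so n − k + 1 = 14.
Given d = 15, check d ≤ 14: NO.
Slack = (n − k + 1) − d = -1.
The slack is negative: d = 15 exceeds n − k + 1 = 14 by 1, so the Singleton bound is violated and no linear [15, 2, 15]_11 code can exist. In particular it is not MDS (MDS requires d = n − k + 1 exactly).
Description: the claimed parameters are [15, 2, 15]_11; such a code would be impossible (violates the Singleton bound).


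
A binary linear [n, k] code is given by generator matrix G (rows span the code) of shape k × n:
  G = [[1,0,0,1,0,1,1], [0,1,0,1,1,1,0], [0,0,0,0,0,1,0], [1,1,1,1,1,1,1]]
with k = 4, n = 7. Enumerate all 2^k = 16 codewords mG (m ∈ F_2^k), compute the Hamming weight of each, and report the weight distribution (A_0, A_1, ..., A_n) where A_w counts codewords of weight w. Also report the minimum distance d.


Weight distribution: A_0 = 1, A_1 = 1, A_2 = 1, A_3 = 5, A_4 = 5, A_5 = 1, A_6 = 1, A_7 = 1. Minimum distance d = 1.

Enumerate all 2^4 = 16 messages m ∈ F_2^4.
For each, compute codeword c = mG in F_2^7, then tally its weight.
  m = 0000 → c = 0000000, weight = 0.
  m = 1000 → c = 1001011, weight = 4.
  m = 0100 → c = 0101110, weight = 4.
  m = 1100 → c = 1100101, weight = 4.
  m = 0010 → c = 0000010, weight = 1.
  m = 1010 → c = 1001001, weight = 3.
  m = 0110 → c = 0101100, weight = 3.
  m = 1110 → c = 1100111, weight = 5.
  m = 0001 → c = 1111111, weight = 7.
  m = 1001 → c = 0110100, weight = 3.
  m = 0101 → c = 1010001, weight = 3.
  m = 1101 → c = 0011010, weight = 3.
  m = 0011 → c = 1111101, weight = 6.
  m = 1011 → c = 0110110, weight = 4.
  m = 0111 → c = 1010011, weight = 4.
  m = 1111 → c = 0011000, weight = 2.
Tally weights:
  weight 0: 1 codewords.
  weight 1: 1 codewords.
  weight 2: 1 codewords.
  weight 3: 5 codewords.
  weight 4: 5 codewords.
  weight 5: 1 codewords.
  weight 6: 1 codewords.
  weight 7: 1 codewords.
Minimum distance d = smallest w > 0 with A_w > 0 = 1.
Sanity: Σ A_w = 16 = 2^4 = 16 ✓.


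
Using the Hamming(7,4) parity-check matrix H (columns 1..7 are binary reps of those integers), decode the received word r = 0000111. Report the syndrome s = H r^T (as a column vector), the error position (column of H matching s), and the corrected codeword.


s = (1, 0, 0)^T, error position = 4, corrected codeword c = 0001111

Compute s = H r^T mod 2 one row at a time:
  s_1 = 0 + 1 + 1 + 1 = 3 ≡ 1 (mod 2).
  s_2 = 0 + 0 + 1 + 1 = 2 ≡ 0 (mod 2).
  s_3 = 0 + 0 + 1 + 1 = 2 ≡ 0 (mod 2).
s = (1, 0, 0)^T — this equals column 4 of H (binary 100), so error is at position 4.
Correct: flip bit 4 of r = 0000111 to get c = 0001111.


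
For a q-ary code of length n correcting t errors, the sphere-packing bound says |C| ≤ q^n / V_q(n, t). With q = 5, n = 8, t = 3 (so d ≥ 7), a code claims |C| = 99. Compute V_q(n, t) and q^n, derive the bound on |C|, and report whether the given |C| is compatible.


V_q(n, t) = 4065, q^n = 390625, Hamming bound = 96, |C| = 99 > bound (violated).

Step 1: Compute V_q(n, t) = Σ_{j=0}^3 C(n, j) (q−1)^j.
  j = 0: C(8,0)·(4)^0 = 1·1 = 1.
  j = 1: C(8,1)·(4)^1 = 8·4 = 32.
  j = 2: C(8,2)·(4)^2 = 28·16 = 448.
  j = 3: C(8,3)·(4)^3 = 56·64 = 3584.
  V_q(n, t) = 1 + 32 + 448 + 3584 = 4065.
Step 2: q^n = 5^8 = 390625.
Step 3: Hamming bound ⌊q^n / V_q(n,t)⌋ = ⌊390625/4065⌋ = 96.
Step 4: Compare |C| = 99 to 96: violated.
The claimed |C| lies above the Hamming bound, so no 5-ary code of length 8 with d ≥ 7 can have 99 codewords.


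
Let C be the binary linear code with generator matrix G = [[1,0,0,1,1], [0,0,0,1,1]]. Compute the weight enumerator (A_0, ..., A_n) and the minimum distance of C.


Weight distribution: A_0 = 1, A_1 = 1, A_2 = 1, A_3 = 1. Minimum distance d = 1.

Enumerate all 2^2 = 4 messages m ∈ F_2^2.
For each, compute codeword c = mG in F_2^5, then tally its weight.
  m = 00 → c = 00000, weight = 0.
  m = 10 → c = 10011, weight = 3.
  m = 01 → c = 00011, weight = 2.
  m = 11 → c = 10000, weight = 1.
Tally weights:
  weight 0: 1 codewords.
  weight 1: 1 codewords.
  weight 2: 1 codewords.
  weight 3: 1 codewords.
Minimum distance d = smallest w > 0 with A_w > 0 = 1.
Sanity: Σ A_w = 4 = 2^2 = 4 ✓.


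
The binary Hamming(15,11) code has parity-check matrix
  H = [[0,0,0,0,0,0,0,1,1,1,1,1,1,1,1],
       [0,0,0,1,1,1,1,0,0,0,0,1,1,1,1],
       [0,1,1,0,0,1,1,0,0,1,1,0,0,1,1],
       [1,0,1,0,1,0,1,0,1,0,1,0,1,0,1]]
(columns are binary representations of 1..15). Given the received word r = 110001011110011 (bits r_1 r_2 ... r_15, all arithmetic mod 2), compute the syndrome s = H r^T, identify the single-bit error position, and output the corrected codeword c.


s = (0, 1, 0, 0)^T, error position = 4, corrected codeword c = 110101011110011

Compute s = H r^T mod 2 one row at a time:
  s_1 = 1 + 1 + 1 + 1 + 0 + 0 + 1 + 1 = 6 ≡ 0 (mod 2).
  s_2 = 0 + 0 + 1 + 0 + 0 + 0 + 1 + 1 = 3 ≡ 1 (mod 2).
  s_3 = 1 + 0 + 1 + 0 + 1 + 1 + 1 + 1 = 6 ≡ 0 (mod 2).
  s_4 = 1 + 0 + 0 + 0 + 1 + 1 + 0 + 1 = 4 ≡ 0 (mod 2).
s = (0, 1, 0, 0)^T — this equals column 4 of H (binary 0100), so error is at position 4.
Correct: flip bit 4 of r = 110001011110011 to get c = 110101011110011.


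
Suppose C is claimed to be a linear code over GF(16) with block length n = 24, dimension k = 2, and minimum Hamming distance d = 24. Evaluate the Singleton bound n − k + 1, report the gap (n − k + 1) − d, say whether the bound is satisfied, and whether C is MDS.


Singleton RHS = n − k + 1 = 23, slack = -1, bound violated (no such code; not MDS).

Singleton bound: d ≤ n − k + 1.
Here n = 24, k = 2, so n − k + 1 = 23.
Given d = 24, check d ≤ 23: NO.
Slack = (n − k + 1) − d = -1.
The slack is negative: d = 24 exceeds n − k + 1 = 23 by 1, so the Singleton bound is violated and no linear [24, 2, 24]_16 code can exist. In particular it is not MDS (MDS requires d = n − k + 1 exactly).
Description: the claimed parameters are [24, 2, 24]_16; such a code would be impossible (violates the Singleton bound).


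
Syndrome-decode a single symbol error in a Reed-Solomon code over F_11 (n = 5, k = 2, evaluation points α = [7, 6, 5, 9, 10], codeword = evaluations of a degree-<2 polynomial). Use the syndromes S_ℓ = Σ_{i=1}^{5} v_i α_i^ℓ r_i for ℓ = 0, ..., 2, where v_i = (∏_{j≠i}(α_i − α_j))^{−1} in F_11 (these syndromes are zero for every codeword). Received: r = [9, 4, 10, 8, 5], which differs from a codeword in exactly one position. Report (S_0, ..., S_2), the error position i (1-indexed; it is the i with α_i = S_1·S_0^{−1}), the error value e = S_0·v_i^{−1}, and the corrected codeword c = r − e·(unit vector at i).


S = (5, 6, 5), error at position 5, error magnitude e = 3, c = [9, 4, 10, 8, 2].

Step 1: column multipliers v_i = (∏_{j≠i}(α_i − α_j))^{−1} mod 11.
  i = 1 (α = 7): (7−6)(7−5)(7−9)(7−10) = 1·2·(−2)·(−3) = 12 ≡ 1, so v_1 = 1^{−1} = 1 (mod 11).
  i = 2 (α = 6): (6−7)(6−5)(6−9)(6−10) = (−1)·1·(−3)·(−4) = −12 ≡ 10, so v_2 = 10^{−1} = 10 (mod 11).
  i = 3 (α = 5): (5−7)(5−6)(5−9)(5−10) = (−2)·(−1)·(−4)·(−5) = 40 ≡ 7, so v_3 = 7^{−1} = 8 (mod 11).
  i = 4 (α = 9): (9−7)(9−6)(9−5)(9−10) = 2·3·4·(−1) = −24 ≡ 9, so v_4 = 9^{−1} = 5 (mod 11).
  i = 5 (α = 10): (10−7)(10−6)(10−5)(10−9) = 3·4·5·1 = 60 ≡ 5, so v_5 = 5^{−1} = 9 (mod 11).
  v = [1, 10, 8, 5, 9].
Step 2: syndromes of r = [9, 4, 10, 8, 5] (all sums mod 11).
  S_0 = Σ v_i r_i = 1·9 + 10·4 + 8·10 + 5·8 + 9·5 = 214 ≡ 5.
  S_1 = Σ v_i α_i r_i = 1·7·9 + 10·6·4 + 8·5·10 + 5·9·8 + 9·10·5 = 1513 ≡ 6.
  α_i^2 mod 11 = [5, 3, 3, 4, 1].
  S_2 = Σ v_i α_i^2 r_i = 1·5·9 + 10·3·4 + 8·3·10 + 5·4·8 + 9·1·5 = 610 ≡ 5.
  S = (5, 6, 5) ≠ 0, so r is not a codeword (an error is present).
Step 3: locate the error. For a single error e at position i, S_ℓ = v_i·e·α_i^ℓ, so α_err = S_1/S_0.
  S_0^{−1} = 5^{−1} = 9 (mod 11), so α_err = 6·9 = 54 ≡ 10 = α_5. Error position i = 5.
  Consistency check: S_2/S_1 = 5·2 = 10 ≡ 10 = α_err ✓ (single-error assumption holds).
Step 4: error magnitude e = S_0/v_5 = S_0·∏_{j≠5}(α_5 − α_j) = 5·5 = 25 ≡ 3 (mod 11).
Step 5: correct position 5: c_5 = r_5 − e = 5 − 3 ≡ 2 (mod 11). Hence c = [9, 4, 10, 8, 2].
  Check: interpolating c through the α_i gives m(x) = 7 + 5·x (degree < 2) with m(α_i) = c_i for every i, so c is indeed a codeword.


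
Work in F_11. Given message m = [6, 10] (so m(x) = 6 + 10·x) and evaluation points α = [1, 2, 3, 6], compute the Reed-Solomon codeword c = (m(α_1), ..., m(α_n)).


c = [5, 4, 3, 0]

Message polynomial: m(x) = 6 + 10·x (mod 11).
For each evaluation point α_i, compute m(α_i) mod 11:
  α_1 = 1: Horner steps 10 → 5, so m(1) = 5.
  α_2 = 2: Horner steps 10 → 4, so m(2) = 4.
  α_3 = 3: Horner steps 10 → 3, so m(3) = 3.
  α_4 = 6: Horner steps 10 → 0, so m(6) = 0.
Codeword c = [5, 4, 3, 0] ∈ F_11^4.


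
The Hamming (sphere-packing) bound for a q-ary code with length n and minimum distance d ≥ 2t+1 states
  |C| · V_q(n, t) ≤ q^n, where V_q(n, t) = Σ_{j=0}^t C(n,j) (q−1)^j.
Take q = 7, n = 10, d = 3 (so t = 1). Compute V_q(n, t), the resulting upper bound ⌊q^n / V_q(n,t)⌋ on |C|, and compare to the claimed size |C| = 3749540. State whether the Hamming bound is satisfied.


V_q(n, t) = 61, q^n = 282475249, Hamming bound = 4630741, |C| = 3749540 ≤ bound (satisfied).

Step 1: Compute V_q(n, t) = Σ_{j=0}^1 C(n, j) (q−1)^j.
  j = 0: C(10,0)·(6)^0 = 1·1 = 1.
  j = 1: C(10,1)·(6)^1 = 10·6 = 60.
  V_q(n, t) = 1 + 60 = 61.
Step 2: q^n = 7^10 = 282475249.
Step 3: Hamming bound ⌊q^n / V_q(n,t)⌋ = ⌊282475249/61⌋ = 4630741.
Step 4: Compare |C| = 3749540 to 4630741: satisfied.
The claimed |C| lies below the Hamming bound.
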